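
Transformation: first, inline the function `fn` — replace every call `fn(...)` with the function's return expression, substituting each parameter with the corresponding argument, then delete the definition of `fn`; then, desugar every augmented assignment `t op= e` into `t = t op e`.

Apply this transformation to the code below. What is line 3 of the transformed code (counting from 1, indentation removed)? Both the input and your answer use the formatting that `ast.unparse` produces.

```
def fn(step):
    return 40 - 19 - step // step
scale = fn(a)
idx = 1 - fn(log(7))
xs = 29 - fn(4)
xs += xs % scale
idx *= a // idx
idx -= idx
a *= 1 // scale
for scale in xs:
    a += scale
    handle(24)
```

Transformed code:
scale = 40 - 19 - a // a
idx = 1 - (40 - 19 - log(7) // log(7))
xs = 29 - (40 - 19 - 4 // 4)
xs = xs + xs % scale
idx = idx * (a // idx)
idx = idx - idx
a = a * (1 // scale)
for scale in xs:
    a = a + scale
    handle(24)

xs = 29 - (40 - 19 - 4 // 4)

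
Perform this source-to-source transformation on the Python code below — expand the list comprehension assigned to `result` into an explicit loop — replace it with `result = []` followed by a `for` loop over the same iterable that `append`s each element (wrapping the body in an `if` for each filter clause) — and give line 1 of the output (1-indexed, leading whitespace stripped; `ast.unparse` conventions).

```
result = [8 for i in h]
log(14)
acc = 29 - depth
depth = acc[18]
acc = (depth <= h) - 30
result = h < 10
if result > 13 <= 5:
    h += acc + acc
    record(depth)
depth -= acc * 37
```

result = []

Transformed code:
result = []
for i in h:
    result.append(8)
log(14)
acc = 29 - depth
depth = acc[18]
acc = (depth <= h) - 30
result = h < 10
if result > 13 <= 5:
    h += acc + acc
    record(depth)
depth -= acc * 37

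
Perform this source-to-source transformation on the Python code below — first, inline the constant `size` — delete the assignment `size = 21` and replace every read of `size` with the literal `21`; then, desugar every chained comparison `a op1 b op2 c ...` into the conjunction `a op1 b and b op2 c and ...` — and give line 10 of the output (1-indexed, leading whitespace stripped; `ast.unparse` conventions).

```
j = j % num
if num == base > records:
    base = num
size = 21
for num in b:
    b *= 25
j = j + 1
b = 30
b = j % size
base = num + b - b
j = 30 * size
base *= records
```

j = 30 * 21

Transformed code:
j = j % num
if num == base and base > records:
    base = num
for num in b:
    b *= 25
j = j + 1
b = 30
b = j % 21
base = num + b - b
j = 30 * 21
base *= records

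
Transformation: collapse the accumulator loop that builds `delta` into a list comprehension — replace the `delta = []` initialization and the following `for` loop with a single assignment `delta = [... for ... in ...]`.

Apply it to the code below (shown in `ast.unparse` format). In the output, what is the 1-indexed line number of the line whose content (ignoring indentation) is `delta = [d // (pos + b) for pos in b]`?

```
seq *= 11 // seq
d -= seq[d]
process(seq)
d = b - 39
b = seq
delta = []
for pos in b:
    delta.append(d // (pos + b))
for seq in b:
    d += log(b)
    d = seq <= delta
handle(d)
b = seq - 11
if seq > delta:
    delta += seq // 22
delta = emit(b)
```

Transformed code:
seq *= 11 // seq
d -= seq[d]
process(seq)
d = b - 39
b = seq
delta = [d // (pos + b) for pos in b]
for seq in b:
    d += log(b)
    d = seq <= delta
handle(d)
b = seq - 11
if seq > delta:
    delta += seq // 22
delta = emit(b)

6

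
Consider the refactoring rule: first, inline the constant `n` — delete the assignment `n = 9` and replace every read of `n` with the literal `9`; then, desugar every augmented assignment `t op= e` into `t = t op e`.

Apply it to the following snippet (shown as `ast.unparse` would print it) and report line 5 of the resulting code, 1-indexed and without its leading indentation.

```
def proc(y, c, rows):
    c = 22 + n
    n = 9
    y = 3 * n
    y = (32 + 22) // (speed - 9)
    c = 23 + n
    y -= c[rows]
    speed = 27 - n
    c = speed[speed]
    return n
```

c = 23 + 9

Transformed code:
def proc(y, c, rows):
    c = 22 + 9
    y = 3 * 9
    y = (32 + 22) // (speed - 9)
    c = 23 + 9
    y = y - c[rows]
    speed = 27 - 9
    c = speed[speed]
    return 9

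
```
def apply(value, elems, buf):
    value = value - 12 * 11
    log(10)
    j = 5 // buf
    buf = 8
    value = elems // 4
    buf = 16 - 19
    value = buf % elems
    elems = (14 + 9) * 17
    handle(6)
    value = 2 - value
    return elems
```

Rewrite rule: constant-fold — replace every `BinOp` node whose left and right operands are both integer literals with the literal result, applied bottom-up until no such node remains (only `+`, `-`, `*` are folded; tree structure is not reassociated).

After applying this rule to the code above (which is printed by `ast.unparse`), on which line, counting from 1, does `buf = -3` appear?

Transformed code:
def apply(value, elems, buf):
    value = value - 132
    log(10)
    j = 5 // buf
    buf = 8
    value = elems // 4
    buf = -3
    value = buf % elems
    elems = 391
    handle(6)
    value = 2 - value
    return elems

7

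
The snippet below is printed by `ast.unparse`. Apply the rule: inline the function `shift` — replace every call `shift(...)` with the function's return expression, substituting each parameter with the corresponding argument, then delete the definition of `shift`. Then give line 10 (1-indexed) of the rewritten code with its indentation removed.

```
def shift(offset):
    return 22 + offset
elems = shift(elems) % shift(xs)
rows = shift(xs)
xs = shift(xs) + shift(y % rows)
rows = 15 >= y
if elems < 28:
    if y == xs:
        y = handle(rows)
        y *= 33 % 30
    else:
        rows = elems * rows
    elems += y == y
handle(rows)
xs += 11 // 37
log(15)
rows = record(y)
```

Transformed code:
elems = (22 + elems) % (22 + xs)
rows = 22 + xs
xs = 22 + xs + (22 + y % rows)
rows = 15 >= y
if elems < 28:
    if y == xs:
        y = handle(rows)
        y *= 33 % 30
    else:
        rows = elems * rows
    elems += y == y
handle(rows)
xs += 11 // 37
log(15)
rows = record(y)

rows = elems * rows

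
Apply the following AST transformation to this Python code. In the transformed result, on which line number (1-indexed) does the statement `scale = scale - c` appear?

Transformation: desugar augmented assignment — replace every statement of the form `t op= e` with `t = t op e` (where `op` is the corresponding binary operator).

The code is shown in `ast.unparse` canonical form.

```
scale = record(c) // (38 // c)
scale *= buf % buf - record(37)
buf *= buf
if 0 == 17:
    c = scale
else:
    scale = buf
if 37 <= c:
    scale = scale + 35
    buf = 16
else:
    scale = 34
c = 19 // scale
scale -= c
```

14

Transformed code:
scale = record(c) // (38 // c)
scale = scale * (buf % buf - record(37))
buf = buf * buf
if 0 == 17:
    c = scale
else:
    scale = buf
if 37 <= c:
    scale = scale + 35
    buf = 16
else:
    scale = 34
c = 19 // scale
scale = scale - c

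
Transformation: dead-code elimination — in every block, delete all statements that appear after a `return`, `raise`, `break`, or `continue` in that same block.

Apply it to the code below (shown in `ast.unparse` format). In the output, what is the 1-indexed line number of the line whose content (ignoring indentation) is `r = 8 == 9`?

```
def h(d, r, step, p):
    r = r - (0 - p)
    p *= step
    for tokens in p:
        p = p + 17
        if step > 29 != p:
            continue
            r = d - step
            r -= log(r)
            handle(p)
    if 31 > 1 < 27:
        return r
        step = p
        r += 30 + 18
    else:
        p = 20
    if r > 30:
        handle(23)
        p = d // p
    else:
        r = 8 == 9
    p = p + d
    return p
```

16

Transformed code:
def h(d, r, step, p):
    r = r - (0 - p)
    p *= step
    for tokens in p:
        p = p + 17
        if step > 29 != p:
            continue
    if 31 > 1 < 27:
        return r
    else:
        p = 20
    if r > 30:
        handle(23)
        p = d // p
    else:
        r = 8 == 9
    p = p + d
    return p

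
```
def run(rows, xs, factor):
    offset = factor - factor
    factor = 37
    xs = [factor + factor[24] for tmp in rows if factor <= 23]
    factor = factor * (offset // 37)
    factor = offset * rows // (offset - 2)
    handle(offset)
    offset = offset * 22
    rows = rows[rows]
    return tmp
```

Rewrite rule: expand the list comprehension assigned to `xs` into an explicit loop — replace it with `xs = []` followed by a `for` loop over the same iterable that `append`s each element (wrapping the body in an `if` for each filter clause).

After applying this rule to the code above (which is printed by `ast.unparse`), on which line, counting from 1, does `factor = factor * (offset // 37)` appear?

8

Transformed code:
def run(rows, xs, factor):
    offset = factor - factor
    factor = 37
    xs = []
    for tmp in rows:
        if factor <= 23:
            xs.append(factor + factor[24])
    factor = factor * (offset // 37)
    factor = offset * rows // (offset - 2)
    handle(offset)
    offset = offset * 22
    rows = rows[rows]
    return tmp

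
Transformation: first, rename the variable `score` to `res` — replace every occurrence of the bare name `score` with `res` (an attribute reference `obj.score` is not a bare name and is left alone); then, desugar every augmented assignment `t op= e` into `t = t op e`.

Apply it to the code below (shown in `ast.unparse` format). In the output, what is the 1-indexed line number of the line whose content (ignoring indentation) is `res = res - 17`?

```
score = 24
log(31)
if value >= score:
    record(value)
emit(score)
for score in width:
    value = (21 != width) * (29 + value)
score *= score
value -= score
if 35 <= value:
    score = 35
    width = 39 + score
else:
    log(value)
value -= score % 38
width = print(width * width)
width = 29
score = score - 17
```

Transformed code:
res = 24
log(31)
if value >= res:
    record(value)
emit(res)
for res in width:
    value = (21 != width) * (29 + value)
res = res * res
value = value - res
if 35 <= value:
    res = 35
    width = 39 + res
else:
    log(value)
value = value - res % 38
width = print(width * width)
width = 29
res = res - 17

18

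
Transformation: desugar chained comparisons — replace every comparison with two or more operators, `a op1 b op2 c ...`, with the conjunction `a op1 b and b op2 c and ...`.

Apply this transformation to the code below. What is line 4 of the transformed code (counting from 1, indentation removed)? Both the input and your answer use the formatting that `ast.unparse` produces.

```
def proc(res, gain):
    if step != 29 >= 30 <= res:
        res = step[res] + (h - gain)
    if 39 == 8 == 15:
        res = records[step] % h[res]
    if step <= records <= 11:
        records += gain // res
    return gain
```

if 39 == 8 and 8 == 15:

Transformed code:
def proc(res, gain):
    if step != 29 and 29 >= 30 and (30 <= res):
        res = step[res] + (h - gain)
    if 39 == 8 and 8 == 15:
        res = records[step] % h[res]
    if step <= records and records <= 11:
        records += gain // res
    return gain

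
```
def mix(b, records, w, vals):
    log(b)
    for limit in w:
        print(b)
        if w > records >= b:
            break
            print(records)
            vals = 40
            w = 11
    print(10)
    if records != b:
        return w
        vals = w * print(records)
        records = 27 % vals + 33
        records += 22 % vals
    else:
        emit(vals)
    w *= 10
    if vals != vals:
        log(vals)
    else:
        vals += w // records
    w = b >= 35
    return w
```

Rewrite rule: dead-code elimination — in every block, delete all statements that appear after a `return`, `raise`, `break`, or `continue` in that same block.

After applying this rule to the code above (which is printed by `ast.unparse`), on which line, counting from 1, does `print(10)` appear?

7

Transformed code:
def mix(b, records, w, vals):
    log(b)
    for limit in w:
        print(b)
        if w > records >= b:
            break
    print(10)
    if records != b:
        return w
    else:
        emit(vals)
    w *= 10
    if vals != vals:
        log(vals)
    else:
        vals += w // records
    w = b >= 35
    return w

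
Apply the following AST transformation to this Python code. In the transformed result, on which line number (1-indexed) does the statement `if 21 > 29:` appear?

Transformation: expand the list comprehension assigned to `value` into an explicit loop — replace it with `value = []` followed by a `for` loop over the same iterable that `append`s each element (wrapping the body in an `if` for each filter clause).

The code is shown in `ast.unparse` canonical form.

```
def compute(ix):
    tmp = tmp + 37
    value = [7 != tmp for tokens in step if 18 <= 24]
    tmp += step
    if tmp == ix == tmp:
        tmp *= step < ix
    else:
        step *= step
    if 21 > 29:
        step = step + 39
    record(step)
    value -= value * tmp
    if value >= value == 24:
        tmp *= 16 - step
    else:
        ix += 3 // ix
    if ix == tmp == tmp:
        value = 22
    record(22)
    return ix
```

Transformed code:
def compute(ix):
    tmp = tmp + 37
    value = []
    for tokens in step:
        if 18 <= 24:
            value.append(7 != tmp)
    tmp += step
    if tmp == ix == tmp:
        tmp *= step < ix
    else:
        step *= step
    if 21 > 29:
        step = step + 39
    record(step)
    value -= value * tmp
    if value >= value == 24:
        tmp *= 16 - step
    else:
        ix += 3 // ix
    if ix == tmp == tmp:
        value = 22
    record(22)
    return ix

12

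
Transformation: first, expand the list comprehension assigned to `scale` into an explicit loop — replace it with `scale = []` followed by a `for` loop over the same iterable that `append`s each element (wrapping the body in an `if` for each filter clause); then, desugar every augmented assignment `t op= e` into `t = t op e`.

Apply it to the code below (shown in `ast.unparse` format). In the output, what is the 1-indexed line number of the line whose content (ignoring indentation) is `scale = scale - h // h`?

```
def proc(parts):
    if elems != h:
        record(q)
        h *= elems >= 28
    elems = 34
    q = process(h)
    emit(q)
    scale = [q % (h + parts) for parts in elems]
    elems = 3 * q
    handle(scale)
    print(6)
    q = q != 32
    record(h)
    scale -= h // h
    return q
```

16

Transformed code:
def proc(parts):
    if elems != h:
        record(q)
        h = h * (elems >= 28)
    elems = 34
    q = process(h)
    emit(q)
    scale = []
    for parts in elems:
        scale.append(q % (h + parts))
    elems = 3 * q
    handle(scale)
    print(6)
    q = q != 32
    record(h)
    scale = scale - h // h
    return q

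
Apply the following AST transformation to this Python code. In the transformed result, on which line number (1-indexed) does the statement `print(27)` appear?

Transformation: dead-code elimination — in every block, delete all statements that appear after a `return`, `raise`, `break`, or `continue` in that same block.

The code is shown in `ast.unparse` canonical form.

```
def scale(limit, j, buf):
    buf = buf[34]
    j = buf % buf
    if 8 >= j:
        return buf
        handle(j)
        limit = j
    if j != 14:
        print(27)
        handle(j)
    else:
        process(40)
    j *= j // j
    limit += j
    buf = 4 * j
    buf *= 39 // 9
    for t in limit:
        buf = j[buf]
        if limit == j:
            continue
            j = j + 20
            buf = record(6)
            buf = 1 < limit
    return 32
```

Transformed code:
def scale(limit, j, buf):
    buf = buf[34]
    j = buf % buf
    if 8 >= j:
        return buf
    if j != 14:
        print(27)
        handle(j)
    else:
        process(40)
    j *= j // j
    limit += j
    buf = 4 * j
    buf *= 39 // 9
    for t in limit:
        buf = j[buf]
        if limit == j:
            continue
    return 32

7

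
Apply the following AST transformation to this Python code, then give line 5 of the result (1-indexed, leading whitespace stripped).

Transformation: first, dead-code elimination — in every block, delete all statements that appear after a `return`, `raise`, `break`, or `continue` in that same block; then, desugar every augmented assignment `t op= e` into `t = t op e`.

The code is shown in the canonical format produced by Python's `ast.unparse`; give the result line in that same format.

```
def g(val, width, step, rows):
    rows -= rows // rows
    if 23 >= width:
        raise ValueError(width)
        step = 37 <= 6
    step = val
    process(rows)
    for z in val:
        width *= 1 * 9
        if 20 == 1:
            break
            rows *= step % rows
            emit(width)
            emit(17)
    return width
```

Transformed code:
def g(val, width, step, rows):
    rows = rows - rows // rows
    if 23 >= width:
        raise ValueError(width)
    step = val
    process(rows)
    for z in val:
        width = width * (1 * 9)
        if 20 == 1:
            break
    return width

step = val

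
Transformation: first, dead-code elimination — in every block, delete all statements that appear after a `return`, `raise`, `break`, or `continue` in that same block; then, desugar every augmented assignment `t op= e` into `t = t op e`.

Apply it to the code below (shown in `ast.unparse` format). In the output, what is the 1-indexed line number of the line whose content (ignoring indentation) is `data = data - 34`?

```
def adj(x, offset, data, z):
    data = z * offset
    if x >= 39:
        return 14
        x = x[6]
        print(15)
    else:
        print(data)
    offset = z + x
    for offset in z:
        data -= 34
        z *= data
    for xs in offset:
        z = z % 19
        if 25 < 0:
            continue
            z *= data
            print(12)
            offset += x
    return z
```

Transformed code:
def adj(x, offset, data, z):
    data = z * offset
    if x >= 39:
        return 14
    else:
        print(data)
    offset = z + x
    for offset in z:
        data = data - 34
        z = z * data
    for xs in offset:
        z = z % 19
        if 25 < 0:
            continue
    return z

9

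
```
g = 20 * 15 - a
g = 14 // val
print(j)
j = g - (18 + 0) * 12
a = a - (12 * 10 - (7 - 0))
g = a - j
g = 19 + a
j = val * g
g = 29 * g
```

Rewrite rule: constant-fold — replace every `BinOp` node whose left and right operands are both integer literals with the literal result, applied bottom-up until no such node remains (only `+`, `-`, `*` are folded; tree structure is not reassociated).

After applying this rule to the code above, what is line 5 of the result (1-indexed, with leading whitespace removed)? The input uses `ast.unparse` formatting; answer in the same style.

a = a - 113

Transformed code:
g = 300 - a
g = 14 // val
print(j)
j = g - 216
a = a - 113
g = a - j
g = 19 + a
j = val * g
g = 29 * g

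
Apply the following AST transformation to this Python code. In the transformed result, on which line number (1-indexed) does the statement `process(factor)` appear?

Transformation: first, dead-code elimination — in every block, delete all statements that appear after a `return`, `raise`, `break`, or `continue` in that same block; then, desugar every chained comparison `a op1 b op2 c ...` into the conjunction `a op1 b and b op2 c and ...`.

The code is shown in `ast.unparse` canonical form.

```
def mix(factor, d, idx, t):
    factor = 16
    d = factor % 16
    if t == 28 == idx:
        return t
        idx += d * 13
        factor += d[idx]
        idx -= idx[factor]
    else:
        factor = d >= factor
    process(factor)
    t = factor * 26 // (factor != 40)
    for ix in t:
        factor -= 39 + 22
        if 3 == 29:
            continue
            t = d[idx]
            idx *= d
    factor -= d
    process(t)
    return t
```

8

Transformed code:
def mix(factor, d, idx, t):
    factor = 16
    d = factor % 16
    if t == 28 and 28 == idx:
        return t
    else:
        factor = d >= factor
    process(factor)
    t = factor * 26 // (factor != 40)
    for ix in t:
        factor -= 39 + 22
        if 3 == 29:
            continue
    factor -= d
    process(t)
    return t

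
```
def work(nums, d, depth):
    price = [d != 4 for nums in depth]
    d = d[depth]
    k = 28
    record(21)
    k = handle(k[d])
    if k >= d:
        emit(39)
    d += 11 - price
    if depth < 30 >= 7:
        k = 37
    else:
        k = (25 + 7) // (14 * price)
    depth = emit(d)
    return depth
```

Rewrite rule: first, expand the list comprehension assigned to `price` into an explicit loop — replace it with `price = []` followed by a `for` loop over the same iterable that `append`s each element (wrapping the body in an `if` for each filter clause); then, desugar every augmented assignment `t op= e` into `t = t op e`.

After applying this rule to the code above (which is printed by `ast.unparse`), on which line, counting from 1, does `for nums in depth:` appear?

3

Transformed code:
def work(nums, d, depth):
    price = []
    for nums in depth:
        price.append(d != 4)
    d = d[depth]
    k = 28
    record(21)
    k = handle(k[d])
    if k >= d:
        emit(39)
    d = d + (11 - price)
    if depth < 30 >= 7:
        k = 37
    else:
        k = (25 + 7) // (14 * price)
    depth = emit(d)
    return depth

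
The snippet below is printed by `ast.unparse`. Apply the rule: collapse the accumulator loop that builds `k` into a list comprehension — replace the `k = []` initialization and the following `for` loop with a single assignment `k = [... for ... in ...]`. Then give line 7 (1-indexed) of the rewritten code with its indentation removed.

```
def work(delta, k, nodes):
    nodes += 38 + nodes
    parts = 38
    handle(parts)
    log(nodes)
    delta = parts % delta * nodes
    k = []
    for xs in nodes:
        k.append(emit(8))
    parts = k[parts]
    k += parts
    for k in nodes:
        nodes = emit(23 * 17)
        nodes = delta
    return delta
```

Transformed code:
def work(delta, k, nodes):
    nodes += 38 + nodes
    parts = 38
    handle(parts)
    log(nodes)
    delta = parts % delta * nodes
    k = [emit(8) for xs in nodes]
    parts = k[parts]
    k += parts
    for k in nodes:
        nodes = emit(23 * 17)
        nodes = delta
    return delta

k = [emit(8) for xs in nodes]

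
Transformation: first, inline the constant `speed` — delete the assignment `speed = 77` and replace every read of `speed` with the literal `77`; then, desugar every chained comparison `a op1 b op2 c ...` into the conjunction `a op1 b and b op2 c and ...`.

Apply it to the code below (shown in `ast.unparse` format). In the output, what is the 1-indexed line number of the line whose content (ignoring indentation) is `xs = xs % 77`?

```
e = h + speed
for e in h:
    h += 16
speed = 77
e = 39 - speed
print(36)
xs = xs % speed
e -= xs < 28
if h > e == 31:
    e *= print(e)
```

Transformed code:
e = h + 77
for e in h:
    h += 16
e = 39 - 77
print(36)
xs = xs % 77
e -= xs < 28
if h > e and e == 31:
    e *= print(e)

6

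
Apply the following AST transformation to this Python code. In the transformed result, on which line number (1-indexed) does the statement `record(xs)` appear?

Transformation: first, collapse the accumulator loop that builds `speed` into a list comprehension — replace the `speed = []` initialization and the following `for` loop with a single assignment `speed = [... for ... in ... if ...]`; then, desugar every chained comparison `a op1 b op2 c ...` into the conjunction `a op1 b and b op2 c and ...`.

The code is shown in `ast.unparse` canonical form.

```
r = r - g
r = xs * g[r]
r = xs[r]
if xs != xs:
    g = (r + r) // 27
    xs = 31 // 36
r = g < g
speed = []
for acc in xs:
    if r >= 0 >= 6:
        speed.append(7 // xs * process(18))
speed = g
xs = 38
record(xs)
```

11

Transformed code:
r = r - g
r = xs * g[r]
r = xs[r]
if xs != xs:
    g = (r + r) // 27
    xs = 31 // 36
r = g < g
speed = [7 // xs * process(18) for acc in xs if r >= 0 and 0 >= 6]
speed = g
xs = 38
record(xs)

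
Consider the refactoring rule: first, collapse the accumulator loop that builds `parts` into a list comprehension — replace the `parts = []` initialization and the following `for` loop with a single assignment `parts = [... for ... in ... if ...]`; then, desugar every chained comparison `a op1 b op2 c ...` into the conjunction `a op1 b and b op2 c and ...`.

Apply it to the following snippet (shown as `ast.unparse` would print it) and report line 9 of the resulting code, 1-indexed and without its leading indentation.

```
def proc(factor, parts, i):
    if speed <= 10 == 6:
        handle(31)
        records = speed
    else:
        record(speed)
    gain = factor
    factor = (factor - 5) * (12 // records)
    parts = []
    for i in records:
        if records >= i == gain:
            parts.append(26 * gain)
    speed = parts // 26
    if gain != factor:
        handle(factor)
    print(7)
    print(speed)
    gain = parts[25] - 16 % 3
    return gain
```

parts = [26 * gain for i in records if records >= i and i == gain]

Transformed code:
def proc(factor, parts, i):
    if speed <= 10 and 10 == 6:
        handle(31)
        records = speed
    else:
        record(speed)
    gain = factor
    factor = (factor - 5) * (12 // records)
    parts = [26 * gain for i in records if records >= i and i == gain]
    speed = parts // 26
    if gain != factor:
        handle(factor)
    print(7)
    print(speed)
    gain = parts[25] - 16 % 3
    return gain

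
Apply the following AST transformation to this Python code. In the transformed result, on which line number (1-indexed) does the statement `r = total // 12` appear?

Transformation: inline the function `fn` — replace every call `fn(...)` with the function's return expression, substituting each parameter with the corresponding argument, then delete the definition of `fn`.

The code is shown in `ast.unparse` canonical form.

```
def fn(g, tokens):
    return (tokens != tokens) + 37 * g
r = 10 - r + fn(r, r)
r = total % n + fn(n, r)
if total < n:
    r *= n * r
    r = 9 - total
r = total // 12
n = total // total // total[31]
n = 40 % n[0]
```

6

Transformed code:
r = 10 - r + ((r != r) + 37 * r)
r = total % n + ((r != r) + 37 * n)
if total < n:
    r *= n * r
    r = 9 - total
r = total // 12
n = total // total // total[31]
n = 40 % n[0]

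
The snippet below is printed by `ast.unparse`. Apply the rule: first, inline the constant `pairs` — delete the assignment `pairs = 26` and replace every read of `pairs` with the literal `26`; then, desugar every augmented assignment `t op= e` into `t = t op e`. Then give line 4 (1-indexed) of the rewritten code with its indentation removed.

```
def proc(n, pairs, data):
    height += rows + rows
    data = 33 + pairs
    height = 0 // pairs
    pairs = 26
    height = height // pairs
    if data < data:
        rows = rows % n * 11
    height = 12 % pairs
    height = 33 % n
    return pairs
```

height = 0 // 26

Transformed code:
def proc(n, pairs, data):
    height = height + (rows + rows)
    data = 33 + 26
    height = 0 // 26
    height = height // 26
    if data < data:
        rows = rows % n * 11
    height = 12 % 26
    height = 33 % n
    return 26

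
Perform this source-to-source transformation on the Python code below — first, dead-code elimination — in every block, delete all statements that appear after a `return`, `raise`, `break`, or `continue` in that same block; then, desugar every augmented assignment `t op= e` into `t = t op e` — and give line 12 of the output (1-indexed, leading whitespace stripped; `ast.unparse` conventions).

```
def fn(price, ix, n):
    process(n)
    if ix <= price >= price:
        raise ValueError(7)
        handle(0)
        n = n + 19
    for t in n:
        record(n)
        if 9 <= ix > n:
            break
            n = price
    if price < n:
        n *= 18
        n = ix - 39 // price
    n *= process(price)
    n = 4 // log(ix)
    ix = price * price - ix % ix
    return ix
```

n = n * process(price)

Transformed code:
def fn(price, ix, n):
    process(n)
    if ix <= price >= price:
        raise ValueError(7)
    for t in n:
        record(n)
        if 9 <= ix > n:
            break
    if price < n:
        n = n * 18
        n = ix - 39 // price
    n = n * process(price)
    n = 4 // log(ix)
    ix = price * price - ix % ix
    return ix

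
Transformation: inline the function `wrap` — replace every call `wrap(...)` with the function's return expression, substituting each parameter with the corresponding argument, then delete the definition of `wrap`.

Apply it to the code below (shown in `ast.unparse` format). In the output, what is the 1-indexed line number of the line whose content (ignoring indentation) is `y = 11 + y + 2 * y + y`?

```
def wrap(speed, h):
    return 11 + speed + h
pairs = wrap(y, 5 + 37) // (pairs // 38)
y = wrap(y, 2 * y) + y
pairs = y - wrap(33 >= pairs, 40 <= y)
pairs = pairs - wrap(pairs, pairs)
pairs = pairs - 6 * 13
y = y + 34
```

2

Transformed code:
pairs = (11 + y + (5 + 37)) // (pairs // 38)
y = 11 + y + 2 * y + y
pairs = y - (11 + (33 >= pairs) + (40 <= y))
pairs = pairs - (11 + pairs + pairs)
pairs = pairs - 6 * 13
y = y + 34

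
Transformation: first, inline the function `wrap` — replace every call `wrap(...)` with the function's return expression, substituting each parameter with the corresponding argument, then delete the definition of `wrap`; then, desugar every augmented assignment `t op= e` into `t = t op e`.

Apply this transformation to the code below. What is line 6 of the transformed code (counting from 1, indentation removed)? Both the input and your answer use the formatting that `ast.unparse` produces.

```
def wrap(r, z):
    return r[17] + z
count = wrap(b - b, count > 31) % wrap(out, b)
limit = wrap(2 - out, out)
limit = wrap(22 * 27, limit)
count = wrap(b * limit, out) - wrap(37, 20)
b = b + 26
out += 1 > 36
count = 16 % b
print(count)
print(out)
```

Transformed code:
count = ((b - b)[17] + (count > 31)) % (out[17] + b)
limit = (2 - out)[17] + out
limit = (22 * 27)[17] + limit
count = (b * limit)[17] + out - (37[17] + 20)
b = b + 26
out = out + (1 > 36)
count = 16 % b
print(count)
print(out)

out = out + (1 > 36)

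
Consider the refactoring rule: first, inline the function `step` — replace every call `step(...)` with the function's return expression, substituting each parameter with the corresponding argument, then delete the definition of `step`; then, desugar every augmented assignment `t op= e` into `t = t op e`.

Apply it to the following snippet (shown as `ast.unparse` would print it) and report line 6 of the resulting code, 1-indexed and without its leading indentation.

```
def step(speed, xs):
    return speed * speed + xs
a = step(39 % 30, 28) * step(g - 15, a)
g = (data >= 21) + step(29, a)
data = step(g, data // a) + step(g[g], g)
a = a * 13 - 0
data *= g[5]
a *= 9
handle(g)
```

Transformed code:
a = (39 % 30 * (39 % 30) + 28) * ((g - 15) * (g - 15) + a)
g = (data >= 21) + (29 * 29 + a)
data = g * g + data // a + (g[g] * g[g] + g)
a = a * 13 - 0
data = data * g[5]
a = a * 9
handle(g)

a = a * 9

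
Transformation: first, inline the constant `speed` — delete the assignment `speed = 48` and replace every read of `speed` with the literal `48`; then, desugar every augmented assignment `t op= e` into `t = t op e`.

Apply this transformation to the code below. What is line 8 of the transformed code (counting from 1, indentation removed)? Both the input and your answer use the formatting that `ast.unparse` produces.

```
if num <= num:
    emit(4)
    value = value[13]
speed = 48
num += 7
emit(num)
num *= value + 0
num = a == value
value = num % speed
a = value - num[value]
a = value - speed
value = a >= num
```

value = num % 48

Transformed code:
if num <= num:
    emit(4)
    value = value[13]
num = num + 7
emit(num)
num = num * (value + 0)
num = a == value
value = num % 48
a = value - num[value]
a = value - 48
value = a >= num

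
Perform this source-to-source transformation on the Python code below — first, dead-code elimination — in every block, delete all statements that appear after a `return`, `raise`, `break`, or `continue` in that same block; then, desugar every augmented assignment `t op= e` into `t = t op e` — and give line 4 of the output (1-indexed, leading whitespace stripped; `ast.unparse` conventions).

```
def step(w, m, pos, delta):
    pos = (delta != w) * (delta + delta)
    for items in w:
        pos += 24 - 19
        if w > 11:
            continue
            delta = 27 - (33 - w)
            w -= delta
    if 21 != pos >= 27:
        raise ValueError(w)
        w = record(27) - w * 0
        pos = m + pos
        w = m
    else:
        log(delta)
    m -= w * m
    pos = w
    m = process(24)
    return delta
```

Transformed code:
def step(w, m, pos, delta):
    pos = (delta != w) * (delta + delta)
    for items in w:
        pos = pos + (24 - 19)
        if w > 11:
            continue
    if 21 != pos >= 27:
        raise ValueError(w)
    else:
        log(delta)
    m = m - w * m
    pos = w
    m = process(24)
    return delta

pos = pos + (24 - 19)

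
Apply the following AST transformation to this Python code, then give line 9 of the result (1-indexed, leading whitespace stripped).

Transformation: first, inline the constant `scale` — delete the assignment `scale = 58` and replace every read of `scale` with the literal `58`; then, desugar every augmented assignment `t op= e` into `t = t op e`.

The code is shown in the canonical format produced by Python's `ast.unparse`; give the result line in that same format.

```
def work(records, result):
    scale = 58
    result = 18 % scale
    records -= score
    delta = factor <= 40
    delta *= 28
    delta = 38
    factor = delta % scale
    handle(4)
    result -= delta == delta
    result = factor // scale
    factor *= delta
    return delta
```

Transformed code:
def work(records, result):
    result = 18 % 58
    records = records - score
    delta = factor <= 40
    delta = delta * 28
    delta = 38
    factor = delta % 58
    handle(4)
    result = result - (delta == delta)
    result = factor // 58
    factor = factor * delta
    return delta

result = result - (delta == delta)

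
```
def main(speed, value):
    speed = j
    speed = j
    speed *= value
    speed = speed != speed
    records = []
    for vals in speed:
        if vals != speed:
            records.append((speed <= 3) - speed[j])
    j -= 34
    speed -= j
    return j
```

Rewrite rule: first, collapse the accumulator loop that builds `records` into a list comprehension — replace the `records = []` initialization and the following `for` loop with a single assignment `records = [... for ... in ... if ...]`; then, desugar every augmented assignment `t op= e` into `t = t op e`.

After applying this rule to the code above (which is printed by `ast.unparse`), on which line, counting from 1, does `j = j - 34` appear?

Transformed code:
def main(speed, value):
    speed = j
    speed = j
    speed = speed * value
    speed = speed != speed
    records = [(speed <= 3) - speed[j] for vals in speed if vals != speed]
    j = j - 34
    speed = speed - j
    return j

7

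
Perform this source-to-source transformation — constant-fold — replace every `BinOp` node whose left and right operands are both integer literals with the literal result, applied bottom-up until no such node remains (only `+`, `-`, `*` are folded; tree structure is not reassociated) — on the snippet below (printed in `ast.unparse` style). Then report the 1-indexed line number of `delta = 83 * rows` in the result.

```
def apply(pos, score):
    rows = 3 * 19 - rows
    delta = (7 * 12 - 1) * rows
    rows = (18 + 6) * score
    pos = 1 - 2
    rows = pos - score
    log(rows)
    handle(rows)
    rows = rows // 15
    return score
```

3

Transformed code:
def apply(pos, score):
    rows = 57 - rows
    delta = 83 * rows
    rows = 24 * score
    pos = -1
    rows = pos - score
    log(rows)
    handle(rows)
    rows = rows // 15
    return score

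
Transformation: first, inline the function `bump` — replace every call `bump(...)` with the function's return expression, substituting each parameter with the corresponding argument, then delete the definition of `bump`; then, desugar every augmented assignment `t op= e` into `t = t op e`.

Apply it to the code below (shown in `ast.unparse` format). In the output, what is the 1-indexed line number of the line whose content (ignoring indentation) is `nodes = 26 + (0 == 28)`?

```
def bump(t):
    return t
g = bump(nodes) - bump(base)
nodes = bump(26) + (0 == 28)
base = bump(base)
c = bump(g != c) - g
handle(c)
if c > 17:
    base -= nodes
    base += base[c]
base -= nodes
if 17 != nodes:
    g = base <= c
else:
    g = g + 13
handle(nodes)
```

2

Transformed code:
g = nodes - base
nodes = 26 + (0 == 28)
base = base
c = (g != c) - g
handle(c)
if c > 17:
    base = base - nodes
    base = base + base[c]
base = base - nodes
if 17 != nodes:
    g = base <= c
else:
    g = g + 13
handle(nodes)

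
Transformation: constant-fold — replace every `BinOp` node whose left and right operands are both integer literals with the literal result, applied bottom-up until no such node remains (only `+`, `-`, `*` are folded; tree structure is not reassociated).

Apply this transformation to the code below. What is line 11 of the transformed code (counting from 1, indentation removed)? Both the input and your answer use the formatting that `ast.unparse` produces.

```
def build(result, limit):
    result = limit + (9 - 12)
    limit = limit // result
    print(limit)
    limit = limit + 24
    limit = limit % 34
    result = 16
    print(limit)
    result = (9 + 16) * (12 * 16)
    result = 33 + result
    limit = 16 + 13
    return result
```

Transformed code:
def build(result, limit):
    result = limit + -3
    limit = limit // result
    print(limit)
    limit = limit + 24
    limit = limit % 34
    result = 16
    print(limit)
    result = 4800
    result = 33 + result
    limit = 29
    return result

limit = 29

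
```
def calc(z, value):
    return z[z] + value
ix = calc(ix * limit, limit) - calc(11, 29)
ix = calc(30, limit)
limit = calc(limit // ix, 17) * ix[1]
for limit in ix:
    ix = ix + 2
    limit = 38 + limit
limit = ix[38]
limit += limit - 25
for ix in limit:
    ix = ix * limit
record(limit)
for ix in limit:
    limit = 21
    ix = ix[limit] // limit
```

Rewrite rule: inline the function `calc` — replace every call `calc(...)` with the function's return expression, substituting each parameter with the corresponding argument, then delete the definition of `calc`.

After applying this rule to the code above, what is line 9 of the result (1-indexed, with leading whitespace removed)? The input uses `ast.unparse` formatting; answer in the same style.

Transformed code:
ix = (ix * limit)[ix * limit] + limit - (11[11] + 29)
ix = 30[30] + limit
limit = ((limit // ix)[limit // ix] + 17) * ix[1]
for limit in ix:
    ix = ix + 2
    limit = 38 + limit
limit = ix[38]
limit += limit - 25
for ix in limit:
    ix = ix * limit
record(limit)
for ix in limit:
    limit = 21
    ix = ix[limit] // limit

for ix in limit:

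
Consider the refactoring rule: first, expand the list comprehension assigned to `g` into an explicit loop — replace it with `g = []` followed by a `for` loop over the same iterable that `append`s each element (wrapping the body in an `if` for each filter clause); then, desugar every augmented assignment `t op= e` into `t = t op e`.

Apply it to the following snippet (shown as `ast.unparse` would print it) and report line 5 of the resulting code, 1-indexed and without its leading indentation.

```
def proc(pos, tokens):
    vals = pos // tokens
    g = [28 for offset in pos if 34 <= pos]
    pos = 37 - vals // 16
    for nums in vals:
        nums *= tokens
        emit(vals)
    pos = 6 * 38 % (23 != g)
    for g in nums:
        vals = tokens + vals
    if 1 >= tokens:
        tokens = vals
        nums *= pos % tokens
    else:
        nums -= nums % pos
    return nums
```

if 34 <= pos:

Transformed code:
def proc(pos, tokens):
    vals = pos // tokens
    g = []
    for offset in pos:
        if 34 <= pos:
            g.append(28)
    pos = 37 - vals // 16
    for nums in vals:
        nums = nums * tokens
        emit(vals)
    pos = 6 * 38 % (23 != g)
    for g in nums:
        vals = tokens + vals
    if 1 >= tokens:
        tokens = vals
        nums = nums * (pos % tokens)
    else:
        nums = nums - nums % pos
    return nums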